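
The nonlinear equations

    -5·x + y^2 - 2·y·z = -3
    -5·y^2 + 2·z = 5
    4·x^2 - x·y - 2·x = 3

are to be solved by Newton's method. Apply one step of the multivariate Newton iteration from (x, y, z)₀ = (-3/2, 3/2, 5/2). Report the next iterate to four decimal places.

(-0.8333, 0.8894, 3.5458)

At (-3/2, 3/2, 5/2): F = (5.2500, -11.2500, 11.2500).
Jacobian J = [[-5, 2·y - 2·z, -2·y], [0, -10·y, 2], [8·x - y - 2, -x, 0]].
At the point, J = [[-5.0000, -2.0000, -3.0000], [0.0000, -15.0000, 2.0000], [-15.5000, 1.5000, 0.0000]] (det J = 774.5000).
Solving J·Δ = −F gives Δ = (0.6667, -0.6106, 1.0458).
Then the next iterate is (x, y, z)₁ = (-0.8333, 0.8894, 3.5458).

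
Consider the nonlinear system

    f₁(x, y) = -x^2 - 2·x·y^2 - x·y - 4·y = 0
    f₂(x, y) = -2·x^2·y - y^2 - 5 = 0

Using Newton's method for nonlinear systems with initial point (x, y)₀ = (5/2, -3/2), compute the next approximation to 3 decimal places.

At (5/2, -3/2): F = (-7.750, 11.500).
Jacobian J = [[-2·x - 2·y^2 - y, -4·x·y - x - 4], [-4·x·y, -2·x^2 - 2·y]].
At the point, J = [[-8.000, 8.500], [15.000, -9.500]] (det J = -51.500).
Solving J·Δ = −F gives Δ = (-0.468, 0.471).
Then the next iterate is (x, y)₁ = (2.032, -1.029).

(2.032, -1.029)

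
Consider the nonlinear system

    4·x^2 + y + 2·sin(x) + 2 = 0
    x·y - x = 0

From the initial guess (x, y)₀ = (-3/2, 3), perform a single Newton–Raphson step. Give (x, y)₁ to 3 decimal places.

At (-3/2, 3): F = (12.00501, -3.000).
Jacobian J = [[8·x + 2·cos(x), 1], [y - 1, x]].
At the point, J = [[-11.85853, 1.000], [2.000, -1.500]] (det J = 15.78779).
Solving J·Δ = −F gives Δ = (0.951, -0.733).
Then the next iterate is (x, y)₁ = (-0.549, 2.267).

(-0.549, 2.267)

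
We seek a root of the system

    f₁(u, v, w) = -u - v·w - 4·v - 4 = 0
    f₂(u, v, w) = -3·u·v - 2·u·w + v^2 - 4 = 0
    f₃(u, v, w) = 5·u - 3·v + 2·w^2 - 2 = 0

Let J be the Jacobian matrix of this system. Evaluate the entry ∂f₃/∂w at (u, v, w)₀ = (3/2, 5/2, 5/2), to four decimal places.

∂f₃/∂w = 4·w.
At (3/2, 5/2, 5/2) this is 10.0000.

10.0000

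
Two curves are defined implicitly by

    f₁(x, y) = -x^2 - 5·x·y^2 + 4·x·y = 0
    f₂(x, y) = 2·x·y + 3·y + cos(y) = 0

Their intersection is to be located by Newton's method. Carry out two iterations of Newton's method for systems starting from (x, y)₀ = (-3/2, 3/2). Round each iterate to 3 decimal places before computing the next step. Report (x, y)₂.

At (-3/2, 3/2): F = (5.625, 0.07074).
Jacobian J = [[-2·x - 5·y^2 + 4·y, -10·x·y + 4·x], [2·y, 2·x - sin(y) + 3]].
At the point, J = [[-2.250, 16.500], [3.000, -0.99749]] (det J = -47.25564).
Solving J·Δ = −F gives Δ = (-0.143, -0.360).
Then the next iterate is (x, y)₁ = (-1.643, 1.140).
Round to (-1.643, 1.140) and repeat: F = (0.48468, 0.09155), J = [[1.348, 12.15820], [2.280, -1.19463]].
Δ = (-0.058, -0.033), so (x, y)₂ = (-1.701, 1.107).

(-1.701, 1.107)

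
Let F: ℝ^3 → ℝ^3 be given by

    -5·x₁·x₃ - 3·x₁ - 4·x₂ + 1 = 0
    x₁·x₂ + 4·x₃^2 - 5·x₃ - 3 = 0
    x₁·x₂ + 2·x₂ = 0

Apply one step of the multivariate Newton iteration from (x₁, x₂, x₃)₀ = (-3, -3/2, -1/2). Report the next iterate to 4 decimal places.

(-3.3175, 0.4762, -0.5503)

At (-3, -3/2, -1/2): F = (8.5000, 5.0000, 1.5000).
Jacobian J = [[-5·x₃ - 3, -4, -5·x₁], [x₂, x₁, 8·x₃ - 5], [x₂, x₁ + 2, 0]].
At the point, J = [[-0.5000, -4.0000, 15.0000], [-1.5000, -3.0000, -9.0000], [-1.5000, -1.0000, 0.0000]] (det J = -94.5000).
Solving J·Δ = −F gives Δ = (-0.3175, 1.9762, -0.0503).
Then the next iterate is (x₁, x₂, x₃)₁ = (-3.3175, 0.4762, -0.5503).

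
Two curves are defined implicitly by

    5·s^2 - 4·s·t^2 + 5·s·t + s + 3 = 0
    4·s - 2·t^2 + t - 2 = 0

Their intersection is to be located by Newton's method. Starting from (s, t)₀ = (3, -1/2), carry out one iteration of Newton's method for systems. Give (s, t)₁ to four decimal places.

At (3, -1/2): F = (40.5000, 9.0000).
Jacobian J = [[10·s - 4·t^2 + 5·t + 1, -8·s·t + 5·s], [4, -4·t + 1]].
At the point, J = [[27.5000, 27.0000], [4.0000, 3.0000]] (det J = -25.5000).
Solving J·Δ = −F gives Δ = (-4.7647, 3.3529).
Then the next iterate is (s, t)₁ = (-1.7647, 2.8529).

(-1.7647, 2.8529)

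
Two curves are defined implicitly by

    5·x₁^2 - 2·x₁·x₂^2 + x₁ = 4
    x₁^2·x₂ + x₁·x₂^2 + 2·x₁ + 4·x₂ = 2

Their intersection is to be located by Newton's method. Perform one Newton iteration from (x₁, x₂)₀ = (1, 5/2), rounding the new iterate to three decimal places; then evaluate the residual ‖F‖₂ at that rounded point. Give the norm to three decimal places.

7.368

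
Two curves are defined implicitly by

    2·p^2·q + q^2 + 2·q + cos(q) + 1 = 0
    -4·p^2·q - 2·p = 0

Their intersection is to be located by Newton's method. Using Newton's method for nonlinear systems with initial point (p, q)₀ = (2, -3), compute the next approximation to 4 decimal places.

(1.2061, -2.5325)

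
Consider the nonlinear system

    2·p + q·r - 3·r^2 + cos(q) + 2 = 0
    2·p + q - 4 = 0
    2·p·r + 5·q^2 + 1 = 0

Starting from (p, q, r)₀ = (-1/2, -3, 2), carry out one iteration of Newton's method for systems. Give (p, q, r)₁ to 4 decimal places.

(2.5543, -1.1087, 1.4779)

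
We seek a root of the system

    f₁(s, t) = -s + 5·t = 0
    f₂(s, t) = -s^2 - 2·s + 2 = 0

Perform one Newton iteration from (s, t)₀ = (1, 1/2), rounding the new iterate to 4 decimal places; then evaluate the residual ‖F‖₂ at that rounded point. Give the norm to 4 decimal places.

At (1, 1/2): F = (1.5000, -1.0000).
Jacobian J = [[-1, 5], [-2·s - 2, 0]].
At the point, J = [[-1.0000, 5.0000], [-4.0000, 0.0000]] (det J = 20.0000).
Solving J·Δ = −F gives Δ = (-0.2500, -0.3500).
Then the next iterate is (s, t)₁ = (0.7500, 0.1500).
Re-evaluating at (0.7500, 0.1500): F = (0.0000, -0.0625), so ‖F‖₂ = 0.0625.

0.0625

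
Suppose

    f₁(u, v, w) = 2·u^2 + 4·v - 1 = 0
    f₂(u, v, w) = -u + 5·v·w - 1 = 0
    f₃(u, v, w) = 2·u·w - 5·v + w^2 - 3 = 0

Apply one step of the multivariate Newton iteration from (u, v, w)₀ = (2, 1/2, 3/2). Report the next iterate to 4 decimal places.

(0.9766, 0.2967, 1.4005)

At (2, 1/2, 3/2): F = (9.0000, 0.7500, 2.7500).
Jacobian J = [[4·u, 4, 0], [-1, 5·w, 5·v], [2·w, -5, 2·u + 2·w]].
At the point, J = [[8.0000, 4.0000, 0.0000], [-1.0000, 7.5000, 2.5000], [3.0000, -5.0000, 7.0000]] (det J = 578.0000).
Solving J·Δ = −F gives Δ = (-1.0234, -0.2033, -0.0995).
Then the next iterate is (u, v, w)₁ = (0.9766, 0.2967, 1.4005).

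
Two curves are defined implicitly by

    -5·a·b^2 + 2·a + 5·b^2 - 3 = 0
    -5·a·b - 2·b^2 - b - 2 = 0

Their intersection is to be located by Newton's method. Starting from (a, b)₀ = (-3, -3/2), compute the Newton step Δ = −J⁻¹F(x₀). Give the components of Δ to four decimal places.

(3.5094, 0.0590)

At (-3, -3/2): F = (36.0000, -27.5000).
Jacobian J = [[-5·b^2 + 2, -10·a·b + 10·b], [-5·b, -5·a - 4·b - 1]].
At the point, J = [[-9.2500, -60.0000], [7.5000, 20.0000]] (det J = 265.0000).
Solving J·Δ = −F gives Δ = (3.5094, 0.0590).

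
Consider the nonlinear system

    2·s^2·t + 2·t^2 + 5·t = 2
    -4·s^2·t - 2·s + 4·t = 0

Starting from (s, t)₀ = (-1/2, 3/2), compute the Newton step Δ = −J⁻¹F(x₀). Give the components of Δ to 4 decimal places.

At (-1/2, 3/2): F = (10.7500, 5.5000).
Jacobian J = [[4·s·t, 2·s^2 + 4·t + 5], [-8·s·t - 2, -4·s^2 + 4]].
At the point, J = [[-3.0000, 11.5000], [4.0000, 3.0000]] (det J = -55.0000).
Solving J·Δ = −F gives Δ = (-0.5636, -1.0818).

(-0.5636, -1.0818)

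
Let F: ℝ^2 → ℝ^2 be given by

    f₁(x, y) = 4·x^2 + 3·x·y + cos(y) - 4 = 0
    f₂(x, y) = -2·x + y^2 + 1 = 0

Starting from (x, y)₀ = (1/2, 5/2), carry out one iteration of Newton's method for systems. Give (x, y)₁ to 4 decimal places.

At (1/2, 5/2): F = (-0.051144, 6.2500).
Jacobian J = [[8·x + 3·y, 3·x - sin(y)], [-2, 2·y]].
At the point, J = [[11.5000, 0.901528], [-2.0000, 5.0000]] (det J = 59.303056).
Solving J·Δ = −F gives Δ = (0.0993, -1.2103).
Then the next iterate is (x, y)₁ = (0.5993, 1.2897).

(0.5993, 1.2897)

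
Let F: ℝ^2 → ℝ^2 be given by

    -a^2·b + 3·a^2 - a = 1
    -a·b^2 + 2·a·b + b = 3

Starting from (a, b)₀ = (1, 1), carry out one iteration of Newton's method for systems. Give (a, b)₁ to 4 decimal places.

(1.2500, 1.7500)

At (1, 1): F = (0.0000, -1.0000).
Jacobian J = [[-2·a·b + 6·a - 1, -a^2], [-b^2 + 2·b, -2·a·b + 2·a + 1]].
At the point, J = [[3.0000, -1.0000], [1.0000, 1.0000]] (det J = 4.0000).
Solving J·Δ = −F gives Δ = (0.2500, 0.7500).
Then the next iterate is (a, b)₁ = (1.2500, 1.7500).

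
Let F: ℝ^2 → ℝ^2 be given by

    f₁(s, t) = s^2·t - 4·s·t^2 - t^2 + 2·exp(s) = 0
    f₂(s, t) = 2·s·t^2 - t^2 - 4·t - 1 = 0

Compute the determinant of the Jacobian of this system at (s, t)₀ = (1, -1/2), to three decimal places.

J = [[2·s·t - 4·t^2 + 2·exp(s), s^2 - 8·s·t - 2·t], [2·t^2, 4·s·t - 2·t - 4]].
At the point, J = [[3.43656, 6.000], [0.500, -5.000]].
det J = -20.183.

-20.183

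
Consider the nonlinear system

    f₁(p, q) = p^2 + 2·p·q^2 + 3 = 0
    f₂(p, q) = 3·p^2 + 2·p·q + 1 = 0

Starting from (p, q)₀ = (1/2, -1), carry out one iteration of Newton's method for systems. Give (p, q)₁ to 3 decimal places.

At (1/2, -1): F = (4.250, 0.750).
Jacobian J = [[2·p + 2·q^2, 4·p·q], [6·p + 2·q, 2·p]].
At the point, J = [[3.000, -2.000], [1.000, 1.000]] (det J = 5.000).
Solving J·Δ = −F gives Δ = (-1.150, 0.400).
Then the next iterate is (p, q)₁ = (-0.650, -0.600).

(-0.650, -0.600)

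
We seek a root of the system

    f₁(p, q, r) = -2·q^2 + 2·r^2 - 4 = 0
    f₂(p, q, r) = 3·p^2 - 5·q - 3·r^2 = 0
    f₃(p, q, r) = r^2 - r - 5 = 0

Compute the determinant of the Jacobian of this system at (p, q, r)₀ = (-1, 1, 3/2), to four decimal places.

-48.0000

J = [[0, -4·q, 4·r], [6·p, -5, -6·r], [0, 0, 2·r - 1]].
At the point, J = [[0.0000, -4.0000, 6.0000], [-6.0000, -5.0000, -9.0000], [0.0000, 0.0000, 2.0000]].
det J = -48.0000.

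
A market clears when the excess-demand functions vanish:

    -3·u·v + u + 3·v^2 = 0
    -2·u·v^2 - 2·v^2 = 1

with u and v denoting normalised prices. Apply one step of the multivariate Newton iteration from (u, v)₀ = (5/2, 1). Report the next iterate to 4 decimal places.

(1.8600, 0.5200)

At (5/2, 1): F = (-2.0000, -8.0000).
Jacobian J = [[-3·v + 1, -3·u + 6·v], [-2·v^2, -4·u·v - 4·v]].
At the point, J = [[-2.0000, -1.5000], [-2.0000, -14.0000]] (det J = 25.0000).
Solving J·Δ = −F gives Δ = (-0.6400, -0.4800).
Then the next iterate is (u, v)₁ = (1.8600, 0.5200).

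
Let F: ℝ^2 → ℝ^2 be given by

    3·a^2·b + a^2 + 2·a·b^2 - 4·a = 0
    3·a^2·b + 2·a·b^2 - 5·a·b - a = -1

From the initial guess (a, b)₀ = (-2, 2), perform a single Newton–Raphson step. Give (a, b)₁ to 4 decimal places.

(-1.0317, 1.1905)

At (-2, 2): F = (20.0000, 31.0000).
Jacobian J = [[6·a·b + 2·a + 2·b^2 - 4, 3·a^2 + 4·a·b], [6·a·b + 2·b^2 - 5·b - 1, 3·a^2 + 4·a·b - 5·a]].
At the point, J = [[-24.0000, -4.0000], [-27.0000, 6.0000]] (det J = -252.0000).
Solving J·Δ = −F gives Δ = (0.9683, -0.8095).
Then the next iterate is (a, b)₁ = (-1.0317, 1.1905).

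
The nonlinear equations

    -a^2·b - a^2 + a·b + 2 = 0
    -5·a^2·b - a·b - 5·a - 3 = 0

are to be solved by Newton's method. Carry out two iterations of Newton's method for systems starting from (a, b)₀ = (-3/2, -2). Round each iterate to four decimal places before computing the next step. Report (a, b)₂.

(-1.0652, 0.2309)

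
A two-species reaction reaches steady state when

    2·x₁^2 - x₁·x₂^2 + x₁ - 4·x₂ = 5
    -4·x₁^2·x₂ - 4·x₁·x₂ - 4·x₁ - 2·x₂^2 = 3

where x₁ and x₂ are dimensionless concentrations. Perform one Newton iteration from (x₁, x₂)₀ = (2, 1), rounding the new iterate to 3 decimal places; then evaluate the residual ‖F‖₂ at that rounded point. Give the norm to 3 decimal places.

11.523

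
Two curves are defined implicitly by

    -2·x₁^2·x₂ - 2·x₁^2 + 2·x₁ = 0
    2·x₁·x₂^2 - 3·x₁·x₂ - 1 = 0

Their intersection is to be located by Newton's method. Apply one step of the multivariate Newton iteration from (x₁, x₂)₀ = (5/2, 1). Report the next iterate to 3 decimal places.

At (5/2, 1): F = (-20.000, -3.500).
Jacobian J = [[-4·x₁·x₂ - 4·x₁ + 2, -2·x₁^2], [2·x₂^2 - 3·x₂, 4·x₁·x₂ - 3·x₁]].
At the point, J = [[-18.000, -12.500], [-1.000, 2.500]] (det J = -57.500).
Solving J·Δ = −F gives Δ = (-1.630, 0.748).
Then the next iterate is (x₁, x₂)₁ = (0.870, 1.748).

(0.870, 1.748)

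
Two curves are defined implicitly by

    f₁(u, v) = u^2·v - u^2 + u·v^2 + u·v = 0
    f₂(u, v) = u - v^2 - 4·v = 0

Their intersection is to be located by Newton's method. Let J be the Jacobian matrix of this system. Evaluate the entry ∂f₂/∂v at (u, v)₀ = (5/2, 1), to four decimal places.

-6.0000

∂f₂/∂v = -2·v - 4.
At (5/2, 1) this is -6.0000.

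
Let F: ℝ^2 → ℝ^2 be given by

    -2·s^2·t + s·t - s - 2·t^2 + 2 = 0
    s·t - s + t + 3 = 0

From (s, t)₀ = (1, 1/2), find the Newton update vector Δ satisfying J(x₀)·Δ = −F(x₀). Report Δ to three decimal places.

At (1, 1/2): F = (0.000, 3.000).
Jacobian J = [[-4·s·t + t - 1, -2·s^2 + s - 4·t], [t - 1, s + 1]].
At the point, J = [[-2.500, -3.000], [-0.500, 2.000]] (det J = -6.500).
Solving J·Δ = −F gives Δ = (1.385, -1.154).

(1.385, -1.154)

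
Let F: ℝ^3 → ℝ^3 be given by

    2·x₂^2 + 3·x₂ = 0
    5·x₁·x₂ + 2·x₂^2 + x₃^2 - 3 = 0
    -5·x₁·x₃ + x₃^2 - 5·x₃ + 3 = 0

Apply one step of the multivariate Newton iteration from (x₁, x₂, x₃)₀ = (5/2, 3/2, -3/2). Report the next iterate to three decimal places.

(2.595, 0.500, 0.071)

At (5/2, 3/2, -3/2): F = (9.000, 22.500, 31.500).
Jacobian J = [[0, 4·x₂ + 3, 0], [5·x₂, 5·x₁ + 4·x₂, 2·x₃], [-5·x₃, 0, -5·x₁ + 2·x₃ - 5]].
At the point, J = [[0.000, 9.000, 0.000], [7.500, 18.500, -3.000], [7.500, 0.000, -20.500]] (det J = 1181.250).
Solving J·Δ = −F gives Δ = (0.095, -1.000, 1.571).
Then the next iterate is (x₁, x₂, x₃)₁ = (2.595, 0.500, 0.071).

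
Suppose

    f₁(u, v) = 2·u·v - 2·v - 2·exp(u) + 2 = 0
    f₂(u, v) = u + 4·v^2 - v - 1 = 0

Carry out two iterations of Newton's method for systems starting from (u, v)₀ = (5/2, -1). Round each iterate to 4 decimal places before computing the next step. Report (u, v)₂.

At (5/2, -1): F = (-25.364988, 6.5000).
Jacobian J = [[2·v - 2·exp(u), 2·u - 2], [1, 8·v - 1]].
At the point, J = [[-26.364988, 3.0000], [1.0000, -9.0000]] (det J = 234.284891).
Solving J·Δ = −F gives Δ = (-0.8912, 0.6232).
Then the next iterate is (u, v)₁ = (1.6088, -0.3768).
Round to (1.6088, -0.3768) and repeat: F = (-8.452415, 1.553513), J = [[-10.747223, 1.2176], [1.0000, -4.0144]].
Δ = (-0.7642, 0.1966), so (u, v)₂ = (0.8446, -0.1802).

(0.8446, -0.1802)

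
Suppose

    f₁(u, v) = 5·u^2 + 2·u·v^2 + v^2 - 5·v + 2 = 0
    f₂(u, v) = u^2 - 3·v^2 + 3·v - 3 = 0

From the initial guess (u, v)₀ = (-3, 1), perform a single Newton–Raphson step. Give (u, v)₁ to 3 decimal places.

(-6.500, 10.000)

At (-3, 1): F = (37.000, 6.000).
Jacobian J = [[10·u + 2·v^2, 4·u·v + 2·v - 5], [2·u, -6·v + 3]].
At the point, J = [[-28.000, -15.000], [-6.000, -3.000]] (det J = -6.000).
Solving J·Δ = −F gives Δ = (-3.500, 9.000).
Then the next iterate is (u, v)₁ = (-6.500, 10.000).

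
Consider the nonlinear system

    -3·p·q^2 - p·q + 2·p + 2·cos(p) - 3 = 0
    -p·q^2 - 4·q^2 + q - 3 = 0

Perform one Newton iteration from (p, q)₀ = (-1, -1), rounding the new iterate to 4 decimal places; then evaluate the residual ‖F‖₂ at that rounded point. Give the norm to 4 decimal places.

At (-1, -1): F = (-1.919395, -7.0000).
Jacobian J = [[-3·q^2 - q - 2·sin(p) + 2, -6·p·q - p], [-q^2, -2·p·q - 8·q + 1]].
At the point, J = [[1.682942, -5.0000], [-1.0000, 7.0000]] (det J = 6.780594).
Solving J·Δ = −F gives Δ = (7.1433, 2.0205).
Then the next iterate is (p, q)₁ = (6.1433, 1.0205).
Re-evaluating at (6.1433, 1.0205): F = (-14.195445, -12.542938), so ‖F‖₂ = 18.9430.

18.9430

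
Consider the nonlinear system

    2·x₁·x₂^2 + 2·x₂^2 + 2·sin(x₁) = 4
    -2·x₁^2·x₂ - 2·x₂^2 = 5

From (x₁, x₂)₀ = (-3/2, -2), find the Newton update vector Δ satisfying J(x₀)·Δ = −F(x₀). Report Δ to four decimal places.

(0.2482, 1.9937)

At (-3/2, -2): F = (-9.994990, -4.0000).
Jacobian J = [[2·x₂^2 + 2·cos(x₁), 4·x₁·x₂ + 4·x₂], [-4·x₁·x₂, -2·x₁^2 - 4·x₂]].
At the point, J = [[8.141474, 4.0000], [-12.0000, 3.5000]] (det J = 76.495160).
Solving J·Δ = −F gives Δ = (0.2482, 1.9937).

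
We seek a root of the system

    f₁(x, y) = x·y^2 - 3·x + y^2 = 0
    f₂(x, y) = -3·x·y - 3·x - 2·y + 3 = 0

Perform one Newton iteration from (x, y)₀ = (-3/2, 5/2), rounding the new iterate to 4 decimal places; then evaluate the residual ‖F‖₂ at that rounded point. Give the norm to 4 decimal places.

54.8475

At (-3/2, 5/2): F = (1.3750, 13.7500).
Jacobian J = [[y^2 - 3, 2·x·y + 2·y], [-3·y - 3, -3·x - 2]].
At the point, J = [[3.2500, -2.5000], [-10.5000, 2.5000]] (det J = -18.1250).
Solving J·Δ = −F gives Δ = (2.0862, 3.2621).
Then the next iterate is (x, y)₁ = (0.5862, 5.7621).
Re-evaluating at (0.5862, 5.7621): F = (50.906089, -20.416029), so ‖F‖₂ = 54.8475.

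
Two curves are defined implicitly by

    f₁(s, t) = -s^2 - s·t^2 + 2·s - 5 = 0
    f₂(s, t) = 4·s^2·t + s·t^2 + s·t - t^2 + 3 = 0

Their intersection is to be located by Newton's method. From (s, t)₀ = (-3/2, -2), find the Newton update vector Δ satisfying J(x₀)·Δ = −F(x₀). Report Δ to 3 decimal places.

At (-3/2, -2): F = (-4.250, -22.000).
Jacobian J = [[-2·s - t^2 + 2, -2·s·t], [8·s·t + t^2 + t, 4·s^2 + 2·s·t + s - 2·t]].
At the point, J = [[1.000, -6.000], [26.000, 17.500]] (det J = 173.500).
Solving J·Δ = −F gives Δ = (1.189, -0.510).

(1.189, -0.510)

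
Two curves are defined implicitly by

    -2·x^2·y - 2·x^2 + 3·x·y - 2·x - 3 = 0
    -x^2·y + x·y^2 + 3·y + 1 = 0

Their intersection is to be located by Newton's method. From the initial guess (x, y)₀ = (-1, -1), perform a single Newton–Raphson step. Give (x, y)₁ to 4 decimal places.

At (-1, -1): F = (2.0000, -2.0000).
Jacobian J = [[-4·x·y - 4·x + 3·y - 2, -2·x^2 + 3·x], [-2·x·y + y^2, -x^2 + 2·x·y + 3]].
At the point, J = [[-5.0000, -5.0000], [-1.0000, 4.0000]] (det J = -25.0000).
Solving J·Δ = −F gives Δ = (-0.0800, 0.4800).
Then the next iterate is (x, y)₁ = (-1.0800, -0.5200).

(-1.0800, -0.5200)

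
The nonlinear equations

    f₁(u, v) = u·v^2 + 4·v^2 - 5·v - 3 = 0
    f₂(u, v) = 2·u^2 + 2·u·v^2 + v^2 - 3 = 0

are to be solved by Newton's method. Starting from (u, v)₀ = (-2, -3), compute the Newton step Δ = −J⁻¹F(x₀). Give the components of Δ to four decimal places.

At (-2, -3): F = (30.0000, -22.0000).
Jacobian J = [[v^2, 2·u·v + 8·v - 5], [4·u + 2·v^2, 4·u·v + 2·v]].
At the point, J = [[9.0000, -17.0000], [10.0000, 18.0000]] (det J = 332.0000).
Solving J·Δ = −F gives Δ = (-0.5000, 1.5000).

(-0.5000, 1.5000)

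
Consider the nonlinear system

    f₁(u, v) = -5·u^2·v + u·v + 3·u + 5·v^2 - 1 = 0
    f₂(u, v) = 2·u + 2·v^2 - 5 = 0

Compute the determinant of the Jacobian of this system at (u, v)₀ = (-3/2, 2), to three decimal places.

J = [[-10·u·v + v + 3, -5·u^2 + u + 10·v], [2, 4·v]].
At the point, J = [[35.000, 7.250], [2.000, 8.000]].
det J = 265.500.

265.500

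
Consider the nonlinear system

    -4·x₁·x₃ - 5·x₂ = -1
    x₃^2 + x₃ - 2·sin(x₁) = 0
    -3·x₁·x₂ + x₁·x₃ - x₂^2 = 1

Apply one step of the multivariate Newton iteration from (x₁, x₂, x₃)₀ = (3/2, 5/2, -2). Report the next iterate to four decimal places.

(0.6138, 1.1299, -1.9565)

At (3/2, 5/2, -2): F = (0.5000, 0.005010, -21.5000).
Jacobian J = [[-4·x₃, -5, -4·x₁], [-2·cos(x₁), 0, 2·x₃ + 1], [-3·x₂ + x₃, -3·x₁ - 2·x₂, x₁]].
At the point, J = [[8.0000, -5.0000, -6.0000], [-0.141474, 0.0000, -3.0000], [-9.5000, -9.5000, 1.5000]] (det J = -379.625099).
Solving J·Δ = −F gives Δ = (-0.8862, -1.3701, 0.0435).
Then the next iterate is (x₁, x₂, x₃)₁ = (0.6138, 1.1299, -1.9565).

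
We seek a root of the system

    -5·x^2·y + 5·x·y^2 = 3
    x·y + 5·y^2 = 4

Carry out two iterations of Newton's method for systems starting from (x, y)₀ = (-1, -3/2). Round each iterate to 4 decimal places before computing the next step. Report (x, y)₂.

At (-1, -3/2): F = (-6.7500, 8.7500).
Jacobian J = [[-10·x·y + 5·y^2, -5·x^2 + 10·x·y], [y, x + 10·y]].
At the point, J = [[-3.7500, 10.0000], [-1.5000, -16.0000]] (det J = 75.0000).
Solving J·Δ = −F gives Δ = (-0.2733, 0.5725).
Then the next iterate is (x, y)₁ = (-1.2733, -0.9275).
Round to (-1.2733, -0.9275) and repeat: F = (-0.958076, 1.482267), J = [[-7.508576, 3.703393], [-0.9275, -10.5483]].
Δ = (-0.0559, 0.1454), so (x, y)₂ = (-1.3292, -0.7821).

(-1.3292, -0.7821)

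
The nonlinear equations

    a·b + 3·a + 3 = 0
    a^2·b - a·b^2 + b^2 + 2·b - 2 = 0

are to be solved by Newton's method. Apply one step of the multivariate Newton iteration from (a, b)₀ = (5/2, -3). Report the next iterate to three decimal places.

(-0.040, -4.200)

At (5/2, -3): F = (3.000, -40.250).
Jacobian J = [[b + 3, a], [2·a·b - b^2, a^2 - 2·a·b + 2·b + 2]].
At the point, J = [[0.000, 2.500], [-24.000, 17.250]] (det J = 60.000).
Solving J·Δ = −F gives Δ = (-2.540, -1.200).
Then the next iterate is (a, b)₁ = (-0.040, -4.200).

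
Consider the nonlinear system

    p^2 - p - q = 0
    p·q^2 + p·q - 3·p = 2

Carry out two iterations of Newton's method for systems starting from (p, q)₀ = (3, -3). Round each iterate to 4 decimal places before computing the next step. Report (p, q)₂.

At (3, -3): F = (9.0000, 7.0000).
Jacobian J = [[2·p - 1, -1], [q^2 + q - 3, 2·p·q + p]].
At the point, J = [[5.0000, -1.0000], [3.0000, -15.0000]] (det J = -72.0000).
Solving J·Δ = −F gives Δ = (-1.7778, 0.1111).
Then the next iterate is (p, q)₁ = (1.2222, -2.8889).
Round to (1.2222, -2.8889) and repeat: F = (3.160473, 1.002754), J = [[1.4444, -1.0000], [2.456843, -5.839427]].
Δ = (-2.9197, -1.0567), so (p, q)₂ = (-1.6975, -3.9456).

(-1.6975, -3.9456)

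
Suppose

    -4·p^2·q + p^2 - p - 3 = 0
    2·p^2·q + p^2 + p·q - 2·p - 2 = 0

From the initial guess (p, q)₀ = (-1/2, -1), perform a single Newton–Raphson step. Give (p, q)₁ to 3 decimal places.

(-0.875, 0.000)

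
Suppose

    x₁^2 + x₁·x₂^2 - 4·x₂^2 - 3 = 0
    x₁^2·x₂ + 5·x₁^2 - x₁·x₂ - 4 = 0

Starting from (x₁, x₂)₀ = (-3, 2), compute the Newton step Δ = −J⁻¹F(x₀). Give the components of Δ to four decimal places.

(1.2389, -0.8742)

At (-3, 2): F = (-22.0000, 65.0000).
Jacobian J = [[2·x₁ + x₂^2, 2·x₁·x₂ - 8·x₂], [2·x₁·x₂ + 10·x₁ - x₂, x₁^2 - x₁]].
At the point, J = [[-2.0000, -28.0000], [-44.0000, 12.0000]] (det J = -1256.0000).
Solving J·Δ = −F gives Δ = (1.2389, -0.8742).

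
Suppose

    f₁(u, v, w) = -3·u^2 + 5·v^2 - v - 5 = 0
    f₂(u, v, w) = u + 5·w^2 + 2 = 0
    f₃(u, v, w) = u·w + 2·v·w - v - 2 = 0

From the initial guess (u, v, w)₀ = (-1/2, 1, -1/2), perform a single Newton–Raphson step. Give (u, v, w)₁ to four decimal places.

(6.6012, -1.1726, 1.4702)

At (-1/2, 1, -1/2): F = (-1.7500, 2.7500, -3.7500).
Jacobian J = [[-6·u, 10·v - 1, 0], [1, 0, 10·w], [w, 2·w - 1, u + 2·v]].
At the point, J = [[3.0000, 9.0000, 0.0000], [1.0000, 0.0000, -5.0000], [-0.5000, -2.0000, 1.5000]] (det J = -21.0000).
Solving J·Δ = −F gives Δ = (7.1012, -2.1726, 1.9702).
Then the next iterate is (u, v, w)₁ = (6.6012, -1.1726, 1.4702).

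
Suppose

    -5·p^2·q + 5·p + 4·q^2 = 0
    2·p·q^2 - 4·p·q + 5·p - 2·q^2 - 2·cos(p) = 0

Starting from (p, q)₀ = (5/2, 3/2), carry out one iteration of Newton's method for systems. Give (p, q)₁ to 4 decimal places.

(1.3770, 2.0777)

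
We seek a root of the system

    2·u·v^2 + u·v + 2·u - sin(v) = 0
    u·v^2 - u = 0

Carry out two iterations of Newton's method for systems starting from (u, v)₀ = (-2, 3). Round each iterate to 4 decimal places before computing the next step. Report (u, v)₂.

At (-2, 3): F = (-46.141120, -16.0000).
Jacobian J = [[2·v^2 + v + 2, 4·u·v + u - cos(v)], [v^2 - 1, 2·u·v]].
At the point, J = [[23.0000, -25.010008], [8.0000, -12.0000]] (det J = -75.919940).
Solving J·Δ = −F gives Δ = (2.0223, 0.0149).
Then the next iterate is (u, v)₁ = (0.0223, 3.0149).
Round to (0.0223, 3.0149) and repeat: F = (0.390875, 0.180399), J = [[23.194144, 1.283214], [8.089622, 0.134465]].
Δ = (-0.0246, 0.1408), so (u, v)₂ = (-0.0023, 3.1557).

(-0.0023, 3.1557)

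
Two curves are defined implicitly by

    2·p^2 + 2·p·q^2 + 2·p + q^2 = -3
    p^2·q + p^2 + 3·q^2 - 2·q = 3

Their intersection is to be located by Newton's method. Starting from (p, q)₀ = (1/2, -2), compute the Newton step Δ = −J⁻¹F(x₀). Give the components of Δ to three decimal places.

(-0.404, 0.957)

At (1/2, -2): F = (12.500, 12.750).
Jacobian J = [[4·p + 2·q^2 + 2, 4·p·q + 2·q], [2·p·q + 2·p, p^2 + 6·q - 2]].
At the point, J = [[12.000, -8.000], [-1.000, -13.750]] (det J = -173.000).
Solving J·Δ = −F gives Δ = (-0.404, 0.957).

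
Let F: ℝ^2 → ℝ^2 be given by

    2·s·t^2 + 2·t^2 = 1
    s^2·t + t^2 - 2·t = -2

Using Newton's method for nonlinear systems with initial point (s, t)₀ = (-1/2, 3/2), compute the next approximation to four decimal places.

(-0.1728, 0.5926)

At (-1/2, 3/2): F = (1.2500, 1.6250).
Jacobian J = [[2·t^2, 4·s·t + 4·t], [2·s·t, s^2 + 2·t - 2]].
At the point, J = [[4.5000, 3.0000], [-1.5000, 1.2500]] (det J = 10.1250).
Solving J·Δ = −F gives Δ = (0.3272, -0.9074).
Then the next iterate is (s, t)₁ = (-0.1728, 0.5926).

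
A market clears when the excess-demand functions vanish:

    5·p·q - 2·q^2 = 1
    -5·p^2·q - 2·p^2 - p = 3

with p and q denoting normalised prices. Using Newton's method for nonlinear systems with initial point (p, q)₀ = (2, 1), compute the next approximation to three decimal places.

At (2, 1): F = (7.000, -33.000).
Jacobian J = [[5·q, 5·p - 4·q], [-10·p·q - 4·p - 1, -5·p^2]].
At the point, J = [[5.000, 6.000], [-29.000, -20.000]] (det J = 74.000).
Solving J·Δ = −F gives Δ = (-0.784, -0.514).
Then the next iterate is (p, q)₁ = (1.216, 0.486).

(1.216, 0.486)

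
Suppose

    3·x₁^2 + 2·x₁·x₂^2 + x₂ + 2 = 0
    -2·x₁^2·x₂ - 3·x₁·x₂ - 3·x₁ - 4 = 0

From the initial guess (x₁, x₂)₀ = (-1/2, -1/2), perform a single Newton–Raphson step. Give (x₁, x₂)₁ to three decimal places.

At (-1/2, -1/2): F = (2.000, -3.000).
Jacobian J = [[6·x₁ + 2·x₂^2, 4·x₁·x₂ + 1], [-4·x₁·x₂ - 3·x₂ - 3, -2·x₁^2 - 3·x₁]].
At the point, J = [[-2.500, 2.000], [-2.500, 1.000]] (det J = 2.500).
Solving J·Δ = −F gives Δ = (-3.200, -5.000).
Then the next iterate is (x₁, x₂)₁ = (-3.700, -5.500).

(-3.700, -5.500)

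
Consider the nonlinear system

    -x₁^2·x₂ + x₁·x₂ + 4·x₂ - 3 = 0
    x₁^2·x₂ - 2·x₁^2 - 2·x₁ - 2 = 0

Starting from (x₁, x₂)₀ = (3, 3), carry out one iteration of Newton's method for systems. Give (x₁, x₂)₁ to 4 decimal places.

At (3, 3): F = (-9.0000, 1.0000).
Jacobian J = [[-2·x₁·x₂ + x₂, -x₁^2 + x₁ + 4], [2·x₁·x₂ - 4·x₁ - 2, x₁^2]].
At the point, J = [[-15.0000, -2.0000], [4.0000, 9.0000]] (det J = -127.0000).
Solving J·Δ = −F gives Δ = (-0.6220, 0.1654).
Then the next iterate is (x₁, x₂)₁ = (2.3780, 3.1654).

(2.3780, 3.1654)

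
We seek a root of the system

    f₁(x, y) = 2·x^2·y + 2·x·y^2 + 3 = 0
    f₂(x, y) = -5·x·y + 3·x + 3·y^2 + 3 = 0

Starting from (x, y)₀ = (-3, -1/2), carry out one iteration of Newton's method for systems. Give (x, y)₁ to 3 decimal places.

(1.000, -1.271)

At (-3, -1/2): F = (-7.500, -12.750).
Jacobian J = [[4·x·y + 2·y^2, 2·x^2 + 4·x·y], [-5·y + 3, -5·x + 6·y]].
At the point, J = [[6.500, 24.000], [5.500, 12.000]] (det J = -54.000).
Solving J·Δ = −F gives Δ = (4.000, -0.771).
Then the next iterate is (x, y)₁ = (1.000, -1.271).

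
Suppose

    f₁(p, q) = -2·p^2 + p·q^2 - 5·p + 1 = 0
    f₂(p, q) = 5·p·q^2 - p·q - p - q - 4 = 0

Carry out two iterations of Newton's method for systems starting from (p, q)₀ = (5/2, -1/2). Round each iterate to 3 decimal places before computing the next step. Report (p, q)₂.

(0.382, -0.985)

At (5/2, -1/2): F = (-23.375, -1.625).
Jacobian J = [[-4·p + q^2 - 5, 2·p·q], [5·q^2 - q - 1, 10·p·q - p - 1]].
At the point, J = [[-14.750, -2.500], [0.750, -16.000]] (det J = 237.875).
Solving J·Δ = −F gives Δ = (-1.555, -0.174).
Then the next iterate is (p, q)₁ = (0.945, -0.674).
Round to (0.945, -0.674) and repeat: F = (-5.08176, -1.48762), J = [[-8.32572, -1.27386], [1.94538, -8.31430]].
Δ = (-0.563, -0.311), so (p, q)₂ = (0.382, -0.985).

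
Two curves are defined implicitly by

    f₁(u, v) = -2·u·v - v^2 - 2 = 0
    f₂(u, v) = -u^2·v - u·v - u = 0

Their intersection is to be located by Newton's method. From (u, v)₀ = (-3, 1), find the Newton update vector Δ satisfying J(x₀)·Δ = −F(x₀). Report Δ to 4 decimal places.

(-1.5000, -1.5000)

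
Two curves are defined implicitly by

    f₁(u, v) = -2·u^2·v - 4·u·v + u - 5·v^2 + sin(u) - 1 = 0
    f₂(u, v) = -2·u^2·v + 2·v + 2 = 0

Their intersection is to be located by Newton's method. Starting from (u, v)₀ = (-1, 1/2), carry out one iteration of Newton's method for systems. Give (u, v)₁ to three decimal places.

At (-1, 1/2): F = (-3.09147, 2.000).
Jacobian J = [[-4·u·v - 4·v + cos(u) + 1, -2·u^2 - 4·u - 10·v], [-4·u·v, -2·u^2 + 2]].
At the point, J = [[1.54030, -3.000], [2.000, 0.000]] (det J = 6.000).
Solving J·Δ = −F gives Δ = (-1.000, -1.544).
Then the next iterate is (u, v)₁ = (-2.000, -1.044).

(-2.000, -1.044)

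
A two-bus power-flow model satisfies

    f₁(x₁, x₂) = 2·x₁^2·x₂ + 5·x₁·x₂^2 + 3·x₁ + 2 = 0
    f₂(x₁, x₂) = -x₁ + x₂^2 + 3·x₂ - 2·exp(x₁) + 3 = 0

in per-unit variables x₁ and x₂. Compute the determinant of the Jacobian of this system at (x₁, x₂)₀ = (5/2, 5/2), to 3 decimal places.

2376.374

J = [[4·x₁·x₂ + 5·x₂^2 + 3, 2·x₁^2 + 10·x₁·x₂], [-2·exp(x₁) - 1, 2·x₂ + 3]].
At the point, J = [[59.250, 75.000], [-25.36499, 8.000]].
det J = 2376.374.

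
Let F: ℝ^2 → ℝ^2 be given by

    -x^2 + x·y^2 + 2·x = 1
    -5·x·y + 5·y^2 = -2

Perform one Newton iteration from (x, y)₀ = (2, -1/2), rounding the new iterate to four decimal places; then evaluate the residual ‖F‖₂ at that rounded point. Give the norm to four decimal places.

2.5113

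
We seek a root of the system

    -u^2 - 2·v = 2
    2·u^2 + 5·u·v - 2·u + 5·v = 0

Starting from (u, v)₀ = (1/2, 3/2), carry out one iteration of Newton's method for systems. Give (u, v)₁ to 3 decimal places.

(2.883, -2.317)

At (1/2, 3/2): F = (-5.250, 10.750).
Jacobian J = [[-2·u, -2], [4·u + 5·v - 2, 5·u + 5]].
At the point, J = [[-1.000, -2.000], [7.500, 7.500]] (det J = 7.500).
Solving J·Δ = −F gives Δ = (2.383, -3.817).
Then the next iterate is (u, v)₁ = (2.883, -2.317).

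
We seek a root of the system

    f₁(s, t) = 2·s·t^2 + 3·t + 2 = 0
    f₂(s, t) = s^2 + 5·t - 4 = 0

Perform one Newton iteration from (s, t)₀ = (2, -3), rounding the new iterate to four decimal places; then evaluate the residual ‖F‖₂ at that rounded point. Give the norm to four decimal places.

3.4281

At (2, -3): F = (29.0000, -15.0000).
Jacobian J = [[2·t^2, 4·s·t + 3], [2·s, 5]].
At the point, J = [[18.0000, -21.0000], [4.0000, 5.0000]] (det J = 174.0000).
Solving J·Δ = −F gives Δ = (0.9770, 2.2184).
Then the next iterate is (s, t)₁ = (2.9770, -0.7816).
Re-evaluating at (2.9770, -0.7816): F = (3.292490, 0.954529), so ‖F‖₂ = 3.4281.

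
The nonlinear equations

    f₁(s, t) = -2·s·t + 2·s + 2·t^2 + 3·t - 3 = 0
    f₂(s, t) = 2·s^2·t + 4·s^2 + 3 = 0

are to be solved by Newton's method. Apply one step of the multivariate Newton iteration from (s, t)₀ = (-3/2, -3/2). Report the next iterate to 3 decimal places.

(0.600, -1.267)

At (-3/2, -3/2): F = (-10.500, 5.250).
Jacobian J = [[-2·t + 2, -2·s + 4·t + 3], [4·s·t + 8·s, 2·s^2]].
At the point, J = [[5.000, 0.000], [-3.000, 4.500]] (det J = 22.500).
Solving J·Δ = −F gives Δ = (2.100, 0.233).
Then the next iterate is (s, t)₁ = (0.600, -1.267).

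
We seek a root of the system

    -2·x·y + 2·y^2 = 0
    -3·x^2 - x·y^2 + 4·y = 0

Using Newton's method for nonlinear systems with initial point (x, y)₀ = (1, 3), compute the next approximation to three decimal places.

(1.148, 1.889)

At (1, 3): F = (12.000, 0.000).
Jacobian J = [[-2·y, -2·x + 4·y], [-6·x - y^2, -2·x·y + 4]].
At the point, J = [[-6.000, 10.000], [-15.000, -2.000]] (det J = 162.000).
Solving J·Δ = −F gives Δ = (0.148, -1.111).
Then the next iterate is (x, y)₁ = (1.148, 1.889).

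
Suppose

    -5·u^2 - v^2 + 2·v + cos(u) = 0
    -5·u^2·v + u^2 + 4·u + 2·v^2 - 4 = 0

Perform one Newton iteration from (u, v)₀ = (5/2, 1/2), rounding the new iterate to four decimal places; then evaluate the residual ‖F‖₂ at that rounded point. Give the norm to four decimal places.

7.1866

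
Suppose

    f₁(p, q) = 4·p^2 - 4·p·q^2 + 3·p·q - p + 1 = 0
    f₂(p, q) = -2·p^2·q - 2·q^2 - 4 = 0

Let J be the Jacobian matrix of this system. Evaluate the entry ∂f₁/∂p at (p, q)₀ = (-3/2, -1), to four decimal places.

-20.0000

∂f₁/∂p = 8·p - 4·q^2 + 3·q - 1.
At (-3/2, -1) this is -20.0000.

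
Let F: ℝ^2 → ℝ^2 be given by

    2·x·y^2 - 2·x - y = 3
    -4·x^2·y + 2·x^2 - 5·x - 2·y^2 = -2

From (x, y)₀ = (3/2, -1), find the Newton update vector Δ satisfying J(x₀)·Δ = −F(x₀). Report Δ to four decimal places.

At (3/2, -1): F = (-2.0000, 6.0000).
Jacobian J = [[2·y^2 - 2, 4·x·y - 1], [-8·x·y + 4·x - 5, -4·x^2 - 4·y]].
At the point, J = [[0.0000, -7.0000], [13.0000, -5.0000]] (det J = 91.0000).
Solving J·Δ = −F gives Δ = (-0.5714, -0.2857).

(-0.5714, -0.2857)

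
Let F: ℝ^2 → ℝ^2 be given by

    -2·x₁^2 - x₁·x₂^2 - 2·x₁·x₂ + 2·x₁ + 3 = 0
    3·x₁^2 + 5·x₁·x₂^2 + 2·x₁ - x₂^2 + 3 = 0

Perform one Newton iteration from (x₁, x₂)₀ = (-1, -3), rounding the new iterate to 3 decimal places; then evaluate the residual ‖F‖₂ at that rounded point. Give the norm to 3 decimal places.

14.106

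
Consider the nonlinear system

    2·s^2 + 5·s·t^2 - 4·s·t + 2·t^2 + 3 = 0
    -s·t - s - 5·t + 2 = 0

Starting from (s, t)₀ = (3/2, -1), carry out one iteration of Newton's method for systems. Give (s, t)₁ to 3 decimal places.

(1.762, 0.077)

At (3/2, -1): F = (23.000, 7.000).
Jacobian J = [[4·s + 5·t^2 - 4·t, 10·s·t - 4·s + 4·t], [-t - 1, -s - 5]].
At the point, J = [[15.000, -25.000], [0.000, -6.500]] (det J = -97.500).
Solving J·Δ = −F gives Δ = (0.262, 1.077).
Then the next iterate is (s, t)₁ = (1.762, 0.077).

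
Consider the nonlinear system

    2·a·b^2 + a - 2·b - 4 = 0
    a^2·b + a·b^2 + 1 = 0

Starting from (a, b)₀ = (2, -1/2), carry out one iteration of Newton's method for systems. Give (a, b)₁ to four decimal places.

At (2, -1/2): F = (0.0000, -0.5000).
Jacobian J = [[2·b^2 + 1, 4·a·b - 2], [2·a·b + b^2, a^2 + 2·a·b]].
At the point, J = [[1.5000, -6.0000], [-1.7500, 2.0000]] (det J = -7.5000).
Solving J·Δ = −F gives Δ = (-0.4000, -0.1000).
Then the next iterate is (a, b)₁ = (1.6000, -0.6000).

(1.6000, -0.6000)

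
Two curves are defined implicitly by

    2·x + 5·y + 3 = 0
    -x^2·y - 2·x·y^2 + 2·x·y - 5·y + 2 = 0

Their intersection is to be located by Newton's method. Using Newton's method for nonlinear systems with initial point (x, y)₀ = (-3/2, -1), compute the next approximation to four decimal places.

(-3.5000, 0.8000)

At (-3/2, -1): F = (-5.0000, 15.2500).
Jacobian J = [[2, 5], [-2·x·y - 2·y^2 + 2·y, -x^2 - 4·x·y + 2·x - 5]].
At the point, J = [[2.0000, 5.0000], [-7.0000, -16.2500]] (det J = 2.5000).
Solving J·Δ = −F gives Δ = (-2.0000, 1.8000).
Then the next iterate is (x, y)₁ = (-3.5000, 0.8000).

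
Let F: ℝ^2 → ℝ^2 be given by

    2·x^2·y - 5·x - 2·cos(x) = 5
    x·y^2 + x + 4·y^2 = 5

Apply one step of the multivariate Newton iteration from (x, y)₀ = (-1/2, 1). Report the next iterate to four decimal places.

At (-1/2, 1): F = (-3.755165, -2.0000).
Jacobian J = [[4·x·y + 2·sin(x) - 5, 2·x^2], [y^2 + 1, 2·x·y + 8·y]].
At the point, J = [[-7.958851, 0.5000], [2.0000, 7.0000]] (det J = -56.711958).
Solving J·Δ = −F gives Δ = (-0.4459, 0.4131).
Then the next iterate is (x, y)₁ = (-0.9459, 1.4131).

(-0.9459, 1.4131)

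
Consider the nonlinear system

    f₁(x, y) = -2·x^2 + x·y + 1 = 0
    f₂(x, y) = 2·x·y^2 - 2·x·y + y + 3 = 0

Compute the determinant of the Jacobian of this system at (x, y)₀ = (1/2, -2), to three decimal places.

J = [[-4·x + y, x], [2·y^2 - 2·y, 4·x·y - 2·x + 1]].
At the point, J = [[-4.000, 0.500], [12.000, -4.000]].
det J = 10.000.

10.000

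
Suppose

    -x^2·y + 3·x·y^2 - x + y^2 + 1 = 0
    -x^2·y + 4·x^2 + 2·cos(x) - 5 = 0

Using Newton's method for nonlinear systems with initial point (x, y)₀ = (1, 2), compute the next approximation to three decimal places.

(1.354, 0.901)

At (1, 2): F = (14.000, -1.91940).
Jacobian J = [[-2·x·y + 3·y^2 - 1, -x^2 + 6·x·y + 2·y], [-2·x·y + 8·x - 2·sin(x), -x^2]].
At the point, J = [[7.000, 15.000], [2.31706, -1.000]] (det J = -41.75587).
Solving J·Δ = −F gives Δ = (0.354, -1.099).
Then the next iterate is (x, y)₁ = (1.354, 0.901).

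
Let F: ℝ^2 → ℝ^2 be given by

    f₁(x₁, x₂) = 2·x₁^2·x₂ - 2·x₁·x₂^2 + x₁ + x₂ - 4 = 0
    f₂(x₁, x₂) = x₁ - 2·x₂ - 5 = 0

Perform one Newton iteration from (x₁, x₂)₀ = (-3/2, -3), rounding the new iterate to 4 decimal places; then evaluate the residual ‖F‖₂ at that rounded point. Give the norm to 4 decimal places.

At (-3/2, -3): F = (5.0000, -0.5000).
Jacobian J = [[4·x₁·x₂ - 2·x₂^2 + 1, 2·x₁^2 - 4·x₁·x₂ + 1], [1, -2]].
At the point, J = [[1.0000, -12.5000], [1.0000, -2.0000]] (det J = 10.5000).
Solving J·Δ = −F gives Δ = (1.5476, 0.5238).
Then the next iterate is (x₁, x₂)₁ = (0.0476, -2.4762).
Re-evaluating at (0.0476, -2.4762): F = (-7.023546, 0.0000), so ‖F‖₂ = 7.0235.

7.0235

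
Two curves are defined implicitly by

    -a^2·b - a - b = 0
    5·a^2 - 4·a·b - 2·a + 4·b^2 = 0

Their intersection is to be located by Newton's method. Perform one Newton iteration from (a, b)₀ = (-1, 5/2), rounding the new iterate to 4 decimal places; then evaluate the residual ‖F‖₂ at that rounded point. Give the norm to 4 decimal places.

11.1790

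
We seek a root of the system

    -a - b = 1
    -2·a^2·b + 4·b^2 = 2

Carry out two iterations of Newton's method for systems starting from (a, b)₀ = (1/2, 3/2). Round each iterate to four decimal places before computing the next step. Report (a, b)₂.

(-0.4886, -0.5114)

At (1/2, 3/2): F = (-3.0000, 6.2500).
Jacobian J = [[-1, -1], [-4·a·b, -2·a^2 + 8·b]].
At the point, J = [[-1.0000, -1.0000], [-3.0000, 11.5000]] (det J = -14.5000).
Solving J·Δ = −F gives Δ = (-1.9483, -1.0517).
Then the next iterate is (a, b)₁ = (-1.4483, 0.4483).
Round to (-1.4483, 0.4483) and repeat: F = (0.0000, -3.076792), J = [[-1.0000, -1.0000], [2.597092, -0.608746]].
Δ = (0.9597, -0.9597), so (a, b)₂ = (-0.4886, -0.5114).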